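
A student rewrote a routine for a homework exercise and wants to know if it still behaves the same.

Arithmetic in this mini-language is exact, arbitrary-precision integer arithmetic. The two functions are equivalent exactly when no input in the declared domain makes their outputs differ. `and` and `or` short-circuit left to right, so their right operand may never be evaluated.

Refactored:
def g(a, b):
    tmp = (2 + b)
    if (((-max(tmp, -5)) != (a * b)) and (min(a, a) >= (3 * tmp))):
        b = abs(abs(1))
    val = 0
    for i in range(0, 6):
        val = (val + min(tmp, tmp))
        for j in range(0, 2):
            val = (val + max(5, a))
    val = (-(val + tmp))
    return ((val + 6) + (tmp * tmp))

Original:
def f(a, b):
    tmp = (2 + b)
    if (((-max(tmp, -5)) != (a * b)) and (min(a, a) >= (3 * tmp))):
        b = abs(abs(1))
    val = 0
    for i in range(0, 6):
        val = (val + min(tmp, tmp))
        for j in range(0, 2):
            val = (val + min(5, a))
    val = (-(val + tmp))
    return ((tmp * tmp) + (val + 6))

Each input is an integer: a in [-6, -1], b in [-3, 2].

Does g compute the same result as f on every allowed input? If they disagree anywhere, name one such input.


Take a=-6, b=-3.
f: tmp becomes -1; next (((-max(tmp, -5)) != (a * b)) and (min(a, a) >= (3 * tmp))) evaluates to false; next val becomes 0; next at i=0:; next val becomes -1; next at j=0:; next val becomes -7; next at j=1:; next val becomes -13; next at i=1:; next val becomes -14; next at j=0:; next val becomes -20; next at j=1:; next val becomes -26; next at i=2:; next val becomes -27; next at j=0:; next val becomes -33; next at j=1:; next val becomes -39; next at i=3:; next val becomes -40; next at j=0:; next val becomes -46; next at j=1:; next val becomes -52; next at i=4:; next val becomes -53; next at j=0:; next val becomes -59; next at j=1:; next val becomes -65; next at i=5:; next val becomes -66; next at j=0:; next val becomes -72; next at j=1:; next val becomes -78; next val becomes 79; next final value 86
g: tmp becomes -1; next (((-max(tmp, -5)) != (a * b)) and (min(a, a) >= (3 * tmp))) evaluates to false; next val becomes 0; next at i=0:; next val becomes -1; next at j=0:; next val becomes 4; next at j=1:; next val becomes 9; next at i=1:; next val becomes 8; next at j=0:; next val becomes 13; next at j=1:; next val becomes 18; next at i=2:; next val becomes 17; next at j=0:; next val becomes 22; next at j=1:; next val becomes 27; next at i=3:; next val becomes 26; next at j=0:; next val becomes 31; next at j=1:; next val becomes 36; next at i=4:; next val becomes 35; next at j=0:; next val becomes 40; next at j=1:; next val becomes 45; next at i=5:; next val becomes 44; next at j=0:; next val becomes 49; next at j=1:; next val becomes 54; next val becomes -53; next final value -46
86 vs -46 — the two versions disagree here.
verdict: not equivalent; witness: a=-6, b=-3


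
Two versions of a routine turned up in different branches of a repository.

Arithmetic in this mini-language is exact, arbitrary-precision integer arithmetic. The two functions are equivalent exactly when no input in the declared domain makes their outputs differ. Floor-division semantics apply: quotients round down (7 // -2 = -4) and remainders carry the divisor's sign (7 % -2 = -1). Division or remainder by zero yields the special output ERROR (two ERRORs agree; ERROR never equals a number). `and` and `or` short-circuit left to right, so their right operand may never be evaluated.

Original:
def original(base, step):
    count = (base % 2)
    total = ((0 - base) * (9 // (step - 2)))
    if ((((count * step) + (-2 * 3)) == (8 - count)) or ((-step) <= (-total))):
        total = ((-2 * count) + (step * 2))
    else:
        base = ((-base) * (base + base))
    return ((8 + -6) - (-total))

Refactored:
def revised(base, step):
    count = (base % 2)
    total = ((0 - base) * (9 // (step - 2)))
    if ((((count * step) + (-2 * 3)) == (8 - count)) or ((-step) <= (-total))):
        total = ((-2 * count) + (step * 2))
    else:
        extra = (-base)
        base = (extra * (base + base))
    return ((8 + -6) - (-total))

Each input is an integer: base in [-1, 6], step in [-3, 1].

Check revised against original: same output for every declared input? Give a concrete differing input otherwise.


Reading the diff, among the changes: local variable names differ, and statement counts differ.
One worked example (base=3, step=-1) — original: count := 1 | total := 9 | ((((count * step) + (-2 * 3)) == (8 - count)) or ((-step) <= (-total))): false | base := -18 | result 11; revised: count := 1 | total := 9 | ((((count * step) + (-2 * 3)) == (8 - count)) or ((-step) <= (-total))): false | extra := -3 | base := -18 | result 11; agreement on 11.
Sweeping the whole domain (40 inputs) finds no disagreement.
verdict: equivalent


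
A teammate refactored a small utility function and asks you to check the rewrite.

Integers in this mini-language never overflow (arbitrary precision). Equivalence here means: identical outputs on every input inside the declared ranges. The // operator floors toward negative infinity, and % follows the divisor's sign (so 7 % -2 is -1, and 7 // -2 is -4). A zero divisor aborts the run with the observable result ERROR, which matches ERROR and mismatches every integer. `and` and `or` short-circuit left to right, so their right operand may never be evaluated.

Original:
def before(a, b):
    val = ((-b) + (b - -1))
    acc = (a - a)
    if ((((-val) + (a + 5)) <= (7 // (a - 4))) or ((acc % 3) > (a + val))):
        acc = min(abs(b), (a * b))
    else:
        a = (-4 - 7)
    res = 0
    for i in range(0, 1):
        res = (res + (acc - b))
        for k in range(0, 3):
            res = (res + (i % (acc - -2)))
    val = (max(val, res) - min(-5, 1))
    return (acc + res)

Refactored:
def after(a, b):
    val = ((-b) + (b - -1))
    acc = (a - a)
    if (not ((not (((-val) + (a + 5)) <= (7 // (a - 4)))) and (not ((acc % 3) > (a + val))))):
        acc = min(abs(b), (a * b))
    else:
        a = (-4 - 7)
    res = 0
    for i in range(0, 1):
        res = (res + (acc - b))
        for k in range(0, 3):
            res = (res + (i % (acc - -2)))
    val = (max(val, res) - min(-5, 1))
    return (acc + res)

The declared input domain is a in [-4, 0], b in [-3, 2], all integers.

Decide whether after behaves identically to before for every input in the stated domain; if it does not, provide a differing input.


Side by side, the visible changes include: boolean connective usage differs.
Tracing a=-2, b=2: before: val becomes 1; next acc becomes 0; next ((((-val) + (a + 5)) <= (7 // (a - 4))) or ((acc % 3) > (a + val))) evaluates to true; next acc becomes -4; next res becomes 0; next at i=0:; next res becomes -6; next at k=0:; next res becomes -6; next at k=1:; next res becomes -6; next at k=2:; next res becomes -6; next val becomes 6; next final value -10 | after: val becomes 1; next acc becomes 0; next (not ((not (((-val) + (a + 5)) <= (7 // (a - 4)))) and (not ((acc % 3) > (a + val))))) evaluates to true; next acc becomes -4; next res becomes 0; next at i=0:; next res becomes -6; next at k=0:; next res becomes -6; next at k=1:; next res becomes -6; next at k=2:; next res becomes -6; next val becomes 6; next final value -10 — matching result -10.
Every one of the 30 inputs gives matching results.
verdict: equivalent


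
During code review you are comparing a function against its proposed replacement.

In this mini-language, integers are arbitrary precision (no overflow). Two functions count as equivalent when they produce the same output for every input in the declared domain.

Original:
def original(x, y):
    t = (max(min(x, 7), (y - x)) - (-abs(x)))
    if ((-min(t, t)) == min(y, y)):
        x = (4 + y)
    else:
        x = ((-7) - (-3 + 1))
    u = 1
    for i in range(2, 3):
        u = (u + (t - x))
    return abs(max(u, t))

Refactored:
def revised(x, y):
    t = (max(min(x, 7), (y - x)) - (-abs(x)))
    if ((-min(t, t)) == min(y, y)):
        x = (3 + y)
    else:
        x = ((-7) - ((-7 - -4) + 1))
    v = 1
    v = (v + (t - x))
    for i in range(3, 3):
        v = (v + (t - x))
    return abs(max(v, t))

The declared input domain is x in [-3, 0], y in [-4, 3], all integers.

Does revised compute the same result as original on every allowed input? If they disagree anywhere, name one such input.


There is a counterexample at x=-3, y=-3: 3 on one side, 4 on the other.
original: t=3, then ((-min(t, t)) == min(y, y)) is true, then x=1, then u=1, then (i=2), then u=3, then returns 3
revised: t=3, then ((-min(t, t)) == min(y, y)) is true, then x=0, then v=1, then v=4, then the loop over i runs zero times, then returns 4
verdict: not equivalent; witness: x=-3, y=-3


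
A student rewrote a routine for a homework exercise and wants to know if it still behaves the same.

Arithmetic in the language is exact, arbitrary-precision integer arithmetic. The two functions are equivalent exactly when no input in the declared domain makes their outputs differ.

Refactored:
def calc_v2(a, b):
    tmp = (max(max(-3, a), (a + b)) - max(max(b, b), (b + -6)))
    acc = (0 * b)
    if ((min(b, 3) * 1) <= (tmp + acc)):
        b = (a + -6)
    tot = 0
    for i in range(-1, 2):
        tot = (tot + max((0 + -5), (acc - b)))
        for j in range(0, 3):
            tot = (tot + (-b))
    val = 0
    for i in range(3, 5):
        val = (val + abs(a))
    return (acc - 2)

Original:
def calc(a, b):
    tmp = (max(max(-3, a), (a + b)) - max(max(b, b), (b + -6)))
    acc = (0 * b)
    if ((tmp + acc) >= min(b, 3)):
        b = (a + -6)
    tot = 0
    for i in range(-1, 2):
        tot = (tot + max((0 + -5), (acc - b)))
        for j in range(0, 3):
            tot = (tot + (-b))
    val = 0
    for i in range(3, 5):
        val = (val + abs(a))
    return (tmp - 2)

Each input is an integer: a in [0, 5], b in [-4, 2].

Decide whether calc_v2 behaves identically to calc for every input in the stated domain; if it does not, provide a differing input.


Try a=0, b=-4.
calc: tmp := 4 | acc := 0 | ((tmp + acc) >= min(b, 3)): true | b := -6 | tot := 0 | iter i=-1: | tot := 6 | iter j=0: | tot := 12 | iter j=1: | tot := 18 | iter j=2: | tot := 24 | iter i=0: | tot := 30 | iter j=0: | tot := 36 | iter j=1: | tot := 42 | iter j=2: | tot := 48 | iter i=1: | tot := 54 | iter j=0: | tot := 60 | iter j=1: | tot := 66 | iter j=2: | tot := 72 | val := 0 | iter i=3: | val := 0 | iter i=4: | val := 0 | result 2
calc_v2: tmp := 4 | acc := 0 | ((min(b, 3) * 1) <= (tmp + acc)): true | b := -6 | tot := 0 | iter i=-1: | tot := 6 | iter j=0: | tot := 12 | iter j=1: | tot := 18 | iter j=2: | tot := 24 | iter i=0: | tot := 30 | iter j=0: | tot := 36 | iter j=1: | tot := 42 | iter j=2: | tot := 48 | iter i=1: | tot := 54 | iter j=0: | tot := 60 | iter j=1: | tot := 66 | iter j=2: | tot := 72 | val := 0 | iter i=3: | val := 0 | iter i=4: | val := 0 | result -2
2 vs -2 — the two versions disagree here.
verdict: not equivalent; witness: a=0, b=-4


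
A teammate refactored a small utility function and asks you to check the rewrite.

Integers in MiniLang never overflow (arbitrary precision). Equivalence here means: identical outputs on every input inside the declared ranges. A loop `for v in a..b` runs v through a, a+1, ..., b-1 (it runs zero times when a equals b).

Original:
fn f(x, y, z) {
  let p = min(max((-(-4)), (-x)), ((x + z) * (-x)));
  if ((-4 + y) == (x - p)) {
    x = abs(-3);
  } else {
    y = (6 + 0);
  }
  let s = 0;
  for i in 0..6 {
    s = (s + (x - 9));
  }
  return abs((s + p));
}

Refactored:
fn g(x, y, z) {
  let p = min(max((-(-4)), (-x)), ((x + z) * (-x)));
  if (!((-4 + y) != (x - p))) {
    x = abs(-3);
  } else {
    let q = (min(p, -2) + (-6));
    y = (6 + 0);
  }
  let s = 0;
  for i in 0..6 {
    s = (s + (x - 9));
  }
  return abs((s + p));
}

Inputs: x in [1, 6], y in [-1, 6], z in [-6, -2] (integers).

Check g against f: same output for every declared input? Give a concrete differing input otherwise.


The two versions differ — the changes include arithmetic usage differs; min/max/abs usage differs; local variable names differ; constant usage differs; comparison usage differs; statement counts differ; boolean connective usage differs.
As a probe, take x=3, y=0, z=-2: f runs p = -3; ((-4 + y) == (x - p)) -> false; y = 6; s = 0; [i=0]; s = -6; [i=1]; s = -12; [i=2]; s = -18; [i=3]; s = -24; [i=4]; s = -30; [i=5]; s = -36; return 39; g runs p = -3; (!((-4 + y) != (x - p))) -> false; q = -9; y = 6; s = 0; [i=0]; s = -6; [i=1]; s = -12; [i=2]; s = -18; [i=3]; s = -24; [i=4]; s = -30; [i=5]; s = -36; return 39; both end at 39.
Sweeping the whole domain (240 inputs) finds no disagreement.
verdict: equivalent


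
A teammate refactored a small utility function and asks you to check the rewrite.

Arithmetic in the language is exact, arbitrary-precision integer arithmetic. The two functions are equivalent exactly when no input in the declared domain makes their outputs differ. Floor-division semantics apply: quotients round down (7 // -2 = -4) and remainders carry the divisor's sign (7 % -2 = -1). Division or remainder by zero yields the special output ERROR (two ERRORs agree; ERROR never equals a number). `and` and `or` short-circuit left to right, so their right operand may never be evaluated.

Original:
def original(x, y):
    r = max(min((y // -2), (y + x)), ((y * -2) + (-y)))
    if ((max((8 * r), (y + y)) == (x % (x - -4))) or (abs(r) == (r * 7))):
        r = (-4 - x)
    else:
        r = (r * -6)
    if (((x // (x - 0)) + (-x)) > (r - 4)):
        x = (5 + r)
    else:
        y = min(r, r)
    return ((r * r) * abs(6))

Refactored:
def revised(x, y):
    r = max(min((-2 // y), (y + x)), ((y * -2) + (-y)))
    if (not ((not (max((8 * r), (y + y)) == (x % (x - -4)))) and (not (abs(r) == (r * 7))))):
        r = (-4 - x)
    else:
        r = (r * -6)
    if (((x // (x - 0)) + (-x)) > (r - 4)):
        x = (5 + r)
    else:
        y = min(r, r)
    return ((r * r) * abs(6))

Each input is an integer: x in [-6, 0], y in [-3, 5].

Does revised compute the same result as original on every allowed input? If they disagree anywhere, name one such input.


Evaluate both at x=-6, y=0.
original: r = 0; ((max((8 * r), (y + y)) == (x % (x - -4))) or (abs(r) == (r * 7))) -> true; r = 2; (((x // (x - 0)) + (-x)) > (r - 4)) -> true; x = 7; return 24
revised: division by zero -> ERROR
24 against ERROR: the behavior changed.
verdict: not equivalent; witness: x=-6, y=0


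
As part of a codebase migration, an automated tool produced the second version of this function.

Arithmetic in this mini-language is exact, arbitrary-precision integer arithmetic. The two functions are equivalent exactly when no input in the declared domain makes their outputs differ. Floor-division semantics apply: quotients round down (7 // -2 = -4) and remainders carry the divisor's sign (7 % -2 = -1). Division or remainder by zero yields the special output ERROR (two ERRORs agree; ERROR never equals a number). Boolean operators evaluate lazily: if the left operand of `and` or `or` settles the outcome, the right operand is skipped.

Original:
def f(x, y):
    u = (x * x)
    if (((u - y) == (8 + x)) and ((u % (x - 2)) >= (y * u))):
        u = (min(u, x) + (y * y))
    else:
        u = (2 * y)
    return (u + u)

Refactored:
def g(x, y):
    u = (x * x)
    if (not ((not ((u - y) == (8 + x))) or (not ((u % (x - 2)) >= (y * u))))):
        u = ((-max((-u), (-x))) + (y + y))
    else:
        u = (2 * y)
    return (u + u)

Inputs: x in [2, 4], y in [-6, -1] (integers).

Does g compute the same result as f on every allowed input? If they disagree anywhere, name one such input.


Try x=3, y=-2.
f: u becomes 9; next (((u - y) == (8 + x)) and ((u % (x - 2)) >= (y * u))) evaluates to true; next u becomes 7; next final value 14
g: u becomes 9; next (not ((not ((u - y) == (8 + x))) or (not ((u % (x - 2)) >= (y * u))))) evaluates to true; next u becomes -1; next final value -2
14 vs -2 — the two versions disagree here.
verdict: not equivalent; witness: x=3, y=-2


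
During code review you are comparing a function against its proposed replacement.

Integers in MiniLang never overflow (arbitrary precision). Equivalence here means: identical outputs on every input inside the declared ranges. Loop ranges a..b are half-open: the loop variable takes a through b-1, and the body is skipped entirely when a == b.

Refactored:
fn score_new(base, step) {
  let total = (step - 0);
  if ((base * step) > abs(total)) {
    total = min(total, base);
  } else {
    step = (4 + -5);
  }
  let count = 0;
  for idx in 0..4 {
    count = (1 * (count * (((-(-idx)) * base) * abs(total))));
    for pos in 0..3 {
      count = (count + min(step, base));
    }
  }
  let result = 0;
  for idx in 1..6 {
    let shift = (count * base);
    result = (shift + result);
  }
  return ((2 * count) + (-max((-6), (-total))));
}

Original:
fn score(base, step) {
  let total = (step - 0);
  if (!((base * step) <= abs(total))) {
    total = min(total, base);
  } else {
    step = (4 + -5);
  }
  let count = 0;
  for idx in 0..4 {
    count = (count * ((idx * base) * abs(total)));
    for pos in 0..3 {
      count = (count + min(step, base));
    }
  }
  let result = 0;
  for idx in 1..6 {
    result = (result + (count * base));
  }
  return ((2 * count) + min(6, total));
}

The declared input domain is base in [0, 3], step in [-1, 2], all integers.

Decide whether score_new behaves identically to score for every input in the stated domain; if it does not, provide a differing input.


Changes here: statement counts differ; also min/max/abs usage differs; also comparison usage differs; also arithmetic usage differs; also constant usage differs; also local variable names differ; also boolean connective usage differs; the full 16-point sweep finds no disagreement.
verdict: equivalent


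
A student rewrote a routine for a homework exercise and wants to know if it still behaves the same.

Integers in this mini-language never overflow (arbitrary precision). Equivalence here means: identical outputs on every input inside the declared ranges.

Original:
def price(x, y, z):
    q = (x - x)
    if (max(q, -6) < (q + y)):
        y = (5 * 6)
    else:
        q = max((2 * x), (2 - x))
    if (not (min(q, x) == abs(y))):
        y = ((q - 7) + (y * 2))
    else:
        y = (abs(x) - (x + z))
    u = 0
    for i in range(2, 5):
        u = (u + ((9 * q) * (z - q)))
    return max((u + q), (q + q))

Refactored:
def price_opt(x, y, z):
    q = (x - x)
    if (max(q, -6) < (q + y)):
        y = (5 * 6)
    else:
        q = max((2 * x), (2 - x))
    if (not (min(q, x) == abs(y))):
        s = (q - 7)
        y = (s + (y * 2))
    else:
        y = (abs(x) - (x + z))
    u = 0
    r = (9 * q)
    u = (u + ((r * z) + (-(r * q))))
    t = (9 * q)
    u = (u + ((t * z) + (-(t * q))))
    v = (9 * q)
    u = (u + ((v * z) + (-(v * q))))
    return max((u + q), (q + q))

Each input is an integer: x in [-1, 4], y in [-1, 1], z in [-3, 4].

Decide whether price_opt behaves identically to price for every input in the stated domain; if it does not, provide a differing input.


Although constant usage differs; also statement counts differ; also local variable names differ; also loop structure differs; also arithmetic usage differs, 144/144 inputs agree.
verdict: equivalent


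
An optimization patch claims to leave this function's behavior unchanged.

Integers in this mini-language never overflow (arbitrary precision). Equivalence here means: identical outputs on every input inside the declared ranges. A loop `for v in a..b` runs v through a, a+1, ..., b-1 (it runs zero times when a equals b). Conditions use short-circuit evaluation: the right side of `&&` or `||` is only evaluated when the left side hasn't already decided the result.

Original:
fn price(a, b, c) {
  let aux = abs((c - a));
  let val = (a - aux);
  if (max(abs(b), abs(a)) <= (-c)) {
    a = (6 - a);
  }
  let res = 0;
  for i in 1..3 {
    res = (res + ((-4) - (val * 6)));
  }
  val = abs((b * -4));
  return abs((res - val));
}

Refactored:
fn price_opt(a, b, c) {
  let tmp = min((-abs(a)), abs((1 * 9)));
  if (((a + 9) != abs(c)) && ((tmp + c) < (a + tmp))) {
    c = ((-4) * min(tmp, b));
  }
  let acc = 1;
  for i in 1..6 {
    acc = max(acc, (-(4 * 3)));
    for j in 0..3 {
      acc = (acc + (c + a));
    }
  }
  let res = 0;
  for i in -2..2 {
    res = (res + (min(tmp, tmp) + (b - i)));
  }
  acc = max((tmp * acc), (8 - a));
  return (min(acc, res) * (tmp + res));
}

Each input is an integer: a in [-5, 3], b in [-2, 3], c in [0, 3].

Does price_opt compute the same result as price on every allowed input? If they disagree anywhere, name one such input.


These are not equivalent — on a=-5, b=-2, c=0 the outputs split (104 vs 806).
price: aux := 5 | val := -10 | (max(abs(b), abs(a)) <= (-c)): false | res := 0 | iter i=1: | res := 56 | iter i=2: | res := 112 | val := 8 | result 104
price_opt: tmp := -5 | (((a + 9) != abs(c)) && ((tmp + c) < (a + tmp))): false | acc := 1 | iter i=1: | acc := 1 | iter j=0: | acc := -4 | iter j=1: | acc := -9 | iter j=2: | acc := -14 | iter i=2: | acc := -12 | iter j=0: | acc := -17 | iter j=1: | acc := -22 | iter j=2: | acc := -27 | iter i=3: | acc := -12 | iter j=0: | acc := -17 | iter j=1: | acc := -22 | iter j=2: | acc := -27 | iter i=4: | acc := -12 | iter j=0: | acc := -17 | iter j=1: | acc := -22 | iter j=2: | acc := -27 | iter i=5: | acc := -12 | iter j=0: | acc := -17 | iter j=1: | acc := -22 | iter j=2: | acc := -27 | res := 0 | iter i=-2: | res := -5 | iter i=-1: | res := -11 | iter i=0: | res := -18 | iter i=1: | res := -26 | acc := 135 | result 806
verdict: not equivalent; witness: a=-5, b=-2, c=0


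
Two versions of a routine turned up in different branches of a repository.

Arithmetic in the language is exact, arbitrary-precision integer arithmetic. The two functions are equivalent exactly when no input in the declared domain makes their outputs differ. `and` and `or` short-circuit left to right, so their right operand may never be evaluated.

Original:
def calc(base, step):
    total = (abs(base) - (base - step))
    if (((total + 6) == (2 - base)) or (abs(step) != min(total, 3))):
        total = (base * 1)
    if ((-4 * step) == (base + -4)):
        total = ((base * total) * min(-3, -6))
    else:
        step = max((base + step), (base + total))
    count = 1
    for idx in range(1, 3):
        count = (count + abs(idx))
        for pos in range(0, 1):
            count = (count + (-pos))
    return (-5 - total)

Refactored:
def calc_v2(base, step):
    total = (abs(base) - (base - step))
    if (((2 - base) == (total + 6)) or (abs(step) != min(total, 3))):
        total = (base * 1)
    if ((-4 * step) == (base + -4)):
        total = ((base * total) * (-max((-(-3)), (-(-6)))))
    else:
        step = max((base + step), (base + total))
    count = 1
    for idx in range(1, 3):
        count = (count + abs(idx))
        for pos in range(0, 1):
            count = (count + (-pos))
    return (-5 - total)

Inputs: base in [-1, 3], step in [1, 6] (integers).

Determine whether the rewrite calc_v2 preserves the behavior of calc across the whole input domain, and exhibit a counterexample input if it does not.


Comparing the listings, the differences include: min/max/abs usage differs.
Tracing base=1, step=3: calc: total := 3 | (((total + 6) == (2 - base)) or (abs(step) != min(total, 3))): false | ((-4 * step) == (base + -4)): false | step := 4 | count := 1 | iter idx=1: | count := 2 | iter pos=0: | count := 2 | iter idx=2: | count := 4 | iter pos=0: | count := 4 | result -8 | calc_v2: total := 3 | (((2 - base) == (total + 6)) or (abs(step) != min(total, 3))): false | ((-4 * step) == (base + -4)): false | step := 4 | count := 1 | iter idx=1: | count := 2 | iter pos=0: | count := 2 | iter idx=2: | count := 4 | iter pos=0: | count := 4 | result -8 — matching result -8.
Checked all 30 inputs in the declared domain: the outputs agree on every one.
verdict: equivalent


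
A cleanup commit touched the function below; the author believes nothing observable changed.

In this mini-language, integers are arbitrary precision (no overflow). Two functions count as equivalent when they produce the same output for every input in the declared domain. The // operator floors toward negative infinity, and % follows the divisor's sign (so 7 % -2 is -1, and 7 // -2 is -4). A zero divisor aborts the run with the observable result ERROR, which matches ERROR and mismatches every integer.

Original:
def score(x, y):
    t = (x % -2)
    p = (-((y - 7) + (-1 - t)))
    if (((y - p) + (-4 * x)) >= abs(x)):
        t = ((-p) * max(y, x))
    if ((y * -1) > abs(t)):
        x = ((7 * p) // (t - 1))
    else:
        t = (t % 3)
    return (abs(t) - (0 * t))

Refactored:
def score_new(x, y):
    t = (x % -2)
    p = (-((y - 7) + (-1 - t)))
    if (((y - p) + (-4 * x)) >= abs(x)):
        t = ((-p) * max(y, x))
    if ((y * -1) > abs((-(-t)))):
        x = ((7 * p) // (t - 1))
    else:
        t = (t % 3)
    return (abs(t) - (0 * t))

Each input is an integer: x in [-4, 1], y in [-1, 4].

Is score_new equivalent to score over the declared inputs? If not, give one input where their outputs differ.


Behavior is preserved: although same computation, different form, the outputs never diverge.
One worked example (x=-3, y=4) — score: t=-1, then p=3, then (((y - p) + (-4 * x)) >= abs(x)) is true, then t=-12, then ((y * -1) > abs(t)) is false, then t=0, then returns 0; score_new: t=-1, then p=3, then (((y - p) + (-4 * x)) >= abs(x)) is true, then t=-12, then ((y * -1) > abs((-(-t)))) is false, then t=0, then returns 0; agreement on 0.
An exhaustive pass over the 36 declared inputs shows identical outputs.
verdict: equivalent


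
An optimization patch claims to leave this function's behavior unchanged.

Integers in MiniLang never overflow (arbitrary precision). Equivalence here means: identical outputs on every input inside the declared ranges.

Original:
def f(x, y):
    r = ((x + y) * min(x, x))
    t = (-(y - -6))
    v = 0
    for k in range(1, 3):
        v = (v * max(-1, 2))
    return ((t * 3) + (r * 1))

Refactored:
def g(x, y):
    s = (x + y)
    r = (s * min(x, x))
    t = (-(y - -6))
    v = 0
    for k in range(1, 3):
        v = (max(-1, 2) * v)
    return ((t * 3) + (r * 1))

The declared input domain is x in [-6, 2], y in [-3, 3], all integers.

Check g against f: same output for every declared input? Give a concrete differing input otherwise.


This is a faithful refactor — local variable names differ; also statement counts differ, but the computed results match everywhere.
One worked example (x=-3, y=-2) — f: r becomes 15; next t becomes -4; next v becomes 0; next at k=1:; next v becomes 0; next at k=2:; next v becomes 0; next final value 3; g: s becomes -5; next r becomes 15; next t becomes -4; next v becomes 0; next at k=1:; next v becomes 0; next at k=2:; next v becomes 0; next final value 3; agreement on 3.
Across all 63 domain points the two functions coincide.
verdict: equivalent


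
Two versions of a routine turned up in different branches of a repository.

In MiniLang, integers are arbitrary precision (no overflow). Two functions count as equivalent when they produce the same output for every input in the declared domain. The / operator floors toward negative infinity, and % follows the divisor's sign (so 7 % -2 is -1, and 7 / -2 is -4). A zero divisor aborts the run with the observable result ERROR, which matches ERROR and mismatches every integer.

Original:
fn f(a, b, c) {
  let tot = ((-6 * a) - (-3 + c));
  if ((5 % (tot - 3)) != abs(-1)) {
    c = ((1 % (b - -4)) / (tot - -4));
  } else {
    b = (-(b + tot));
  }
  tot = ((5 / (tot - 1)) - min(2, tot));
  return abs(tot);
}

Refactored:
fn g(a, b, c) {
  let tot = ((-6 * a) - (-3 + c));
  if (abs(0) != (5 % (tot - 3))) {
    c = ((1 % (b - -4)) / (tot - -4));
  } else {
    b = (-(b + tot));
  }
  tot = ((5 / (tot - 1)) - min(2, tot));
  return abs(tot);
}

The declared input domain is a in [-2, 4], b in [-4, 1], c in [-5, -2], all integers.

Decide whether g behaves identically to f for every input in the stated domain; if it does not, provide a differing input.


Consider the input a=0, b=-4, c=-5.
f: tot becomes 8; next ((5 % (tot - 3)) != abs(-1)) evaluates to true; next hits division by zero so the output is ERROR
g: tot becomes 8; next (abs(0) != (5 % (tot - 3))) evaluates to false; next b becomes -4; next tot becomes -2; next final value 2
ERROR vs 2 — the two versions disagree here.
verdict: not equivalent; witness: a=0, b=-4, c=-5


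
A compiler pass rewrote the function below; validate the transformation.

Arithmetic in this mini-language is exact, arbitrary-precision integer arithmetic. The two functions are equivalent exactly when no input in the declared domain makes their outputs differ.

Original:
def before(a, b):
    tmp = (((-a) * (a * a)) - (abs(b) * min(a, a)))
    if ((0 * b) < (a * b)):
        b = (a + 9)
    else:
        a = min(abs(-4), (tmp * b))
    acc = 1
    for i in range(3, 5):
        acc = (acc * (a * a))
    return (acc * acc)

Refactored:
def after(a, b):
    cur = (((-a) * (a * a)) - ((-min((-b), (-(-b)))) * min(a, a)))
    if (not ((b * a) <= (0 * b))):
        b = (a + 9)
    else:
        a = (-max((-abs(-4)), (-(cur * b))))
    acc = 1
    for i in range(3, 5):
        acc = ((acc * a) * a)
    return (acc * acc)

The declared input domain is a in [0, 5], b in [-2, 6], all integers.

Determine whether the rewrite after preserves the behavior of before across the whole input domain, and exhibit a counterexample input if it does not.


Changes here: boolean connective usage differs, local variable names differ, comparison usage differs, min/max/abs usage differs; the full 54-point sweep finds no disagreement.
verdict: equivalent


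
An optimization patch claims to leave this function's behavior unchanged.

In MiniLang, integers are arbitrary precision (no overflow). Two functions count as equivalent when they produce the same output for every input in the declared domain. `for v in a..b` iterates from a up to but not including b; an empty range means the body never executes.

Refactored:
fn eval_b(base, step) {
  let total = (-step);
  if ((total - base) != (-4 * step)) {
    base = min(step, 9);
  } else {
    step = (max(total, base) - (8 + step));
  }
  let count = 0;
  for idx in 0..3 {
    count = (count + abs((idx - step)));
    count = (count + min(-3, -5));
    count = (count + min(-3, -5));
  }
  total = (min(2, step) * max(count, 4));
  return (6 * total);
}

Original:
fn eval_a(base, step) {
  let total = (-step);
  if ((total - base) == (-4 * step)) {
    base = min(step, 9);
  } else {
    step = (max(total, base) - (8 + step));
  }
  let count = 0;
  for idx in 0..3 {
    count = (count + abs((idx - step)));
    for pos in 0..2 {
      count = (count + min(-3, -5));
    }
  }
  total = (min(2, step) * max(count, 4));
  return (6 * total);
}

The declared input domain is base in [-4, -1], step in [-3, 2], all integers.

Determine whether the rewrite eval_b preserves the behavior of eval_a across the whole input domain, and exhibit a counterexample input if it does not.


Try base=-4, step=-3.
eval_a: total becomes 3; next ((total - base) == (-4 * step)) evaluates to false; next step becomes -2; next count becomes 0; next at idx=0:; next count becomes 2; next at pos=0:; next count becomes -3; next at pos=1:; next count becomes -8; next at idx=1:; next count becomes -5; next at pos=0:; next count becomes -10; next at pos=1:; next count becomes -15; next at idx=2:; next count becomes -11; next at pos=0:; next count becomes -16; next at pos=1:; next count becomes -21; next total becomes -8; next final value -48
eval_b: total becomes 3; next ((total - base) != (-4 * step)) evaluates to true; next base becomes -3; next count becomes 0; next at idx=0:; next count becomes 3; next count becomes -2; next count becomes -7; next at idx=1:; next count becomes -3; next count becomes -8; next count becomes -13; next at idx=2:; next count becomes -8; next count becomes -13; next count becomes -18; next total becomes -12; next final value -72
-48 and -72 differ, so these are not the same function on this domain.
verdict: not equivalent; witness: base=-4, step=-3


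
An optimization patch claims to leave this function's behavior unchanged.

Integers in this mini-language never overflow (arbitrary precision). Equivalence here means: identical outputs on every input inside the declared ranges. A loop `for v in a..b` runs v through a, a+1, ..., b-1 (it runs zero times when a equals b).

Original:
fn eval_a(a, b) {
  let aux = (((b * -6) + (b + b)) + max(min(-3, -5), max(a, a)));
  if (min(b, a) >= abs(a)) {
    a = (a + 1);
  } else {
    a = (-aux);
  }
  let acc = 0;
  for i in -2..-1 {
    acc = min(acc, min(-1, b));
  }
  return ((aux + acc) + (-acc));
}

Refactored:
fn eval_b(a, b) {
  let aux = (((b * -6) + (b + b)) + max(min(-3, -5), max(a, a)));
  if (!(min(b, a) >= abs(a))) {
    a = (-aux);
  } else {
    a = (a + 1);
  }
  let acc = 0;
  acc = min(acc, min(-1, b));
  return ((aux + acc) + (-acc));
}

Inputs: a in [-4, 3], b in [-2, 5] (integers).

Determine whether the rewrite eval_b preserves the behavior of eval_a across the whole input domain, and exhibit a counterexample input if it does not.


Equivalent — the differences include loop structure differs, plus local variable names differ, plus statement counts differ, plus boolean connective usage differs, yet no declared input distinguishes the two.
Tracing a=-3, b=0: eval_a: aux=-3, then (min(b, a) >= abs(a)) is false, then a=3, then acc=0, then (i=-2), then acc=-1, then returns -3 | eval_b: aux=-3, then (!(min(b, a) >= abs(a))) is true, then a=3, then acc=0, then acc=-1, then returns -3 — matching result -3.
An exhaustive pass over the 64 declared inputs shows identical outputs.
verdict: equivalent


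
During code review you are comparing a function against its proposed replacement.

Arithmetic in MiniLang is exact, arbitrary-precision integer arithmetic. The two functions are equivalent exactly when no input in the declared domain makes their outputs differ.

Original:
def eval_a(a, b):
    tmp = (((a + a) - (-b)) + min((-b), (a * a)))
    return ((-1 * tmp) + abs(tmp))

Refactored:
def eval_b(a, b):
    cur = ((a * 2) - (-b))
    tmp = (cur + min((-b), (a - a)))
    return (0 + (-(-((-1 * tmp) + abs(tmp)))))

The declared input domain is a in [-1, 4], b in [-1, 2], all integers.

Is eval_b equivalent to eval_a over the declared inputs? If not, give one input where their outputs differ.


These are not equivalent — on a=-1, b=-1 the outputs split (4 vs 6).
eval_a: tmp becomes -2; next final value 4
eval_b: cur becomes -3; next tmp becomes -3; next final value 6
verdict: not equivalent; witness: a=-1, b=-1


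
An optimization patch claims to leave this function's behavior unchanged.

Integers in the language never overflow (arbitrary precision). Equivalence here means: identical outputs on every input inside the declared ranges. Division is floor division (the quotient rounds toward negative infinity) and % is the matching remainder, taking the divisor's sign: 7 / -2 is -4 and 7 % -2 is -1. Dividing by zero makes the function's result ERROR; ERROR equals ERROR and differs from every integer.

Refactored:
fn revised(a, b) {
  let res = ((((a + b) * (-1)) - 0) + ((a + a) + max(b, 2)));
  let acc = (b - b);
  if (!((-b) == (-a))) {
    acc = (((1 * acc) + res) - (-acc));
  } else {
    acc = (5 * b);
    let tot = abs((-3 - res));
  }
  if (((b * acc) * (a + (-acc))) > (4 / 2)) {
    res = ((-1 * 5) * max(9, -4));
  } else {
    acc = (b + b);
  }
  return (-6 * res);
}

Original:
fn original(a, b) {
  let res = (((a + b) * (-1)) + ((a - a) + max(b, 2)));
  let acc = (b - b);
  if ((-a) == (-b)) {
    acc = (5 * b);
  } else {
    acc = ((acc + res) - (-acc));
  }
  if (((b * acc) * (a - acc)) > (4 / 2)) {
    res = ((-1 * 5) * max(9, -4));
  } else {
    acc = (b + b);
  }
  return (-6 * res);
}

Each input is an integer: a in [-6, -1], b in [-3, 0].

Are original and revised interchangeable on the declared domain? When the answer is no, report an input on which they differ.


Take a=-6, b=-3.
original: res = 11; acc = 0; ((-a) == (-b)) -> false; acc = 11; (((b * acc) * (a - acc)) > (4 / 2)) -> true; res = -45; return 270
revised: res = -1; acc = 0; (!((-b) == (-a))) -> true; acc = -1; (((b * acc) * (a + (-acc))) > (4 / 2)) -> false; acc = -6; return 6
270 vs 6 — the two versions disagree here.
verdict: not equivalent; witness: a=-6, b=-3


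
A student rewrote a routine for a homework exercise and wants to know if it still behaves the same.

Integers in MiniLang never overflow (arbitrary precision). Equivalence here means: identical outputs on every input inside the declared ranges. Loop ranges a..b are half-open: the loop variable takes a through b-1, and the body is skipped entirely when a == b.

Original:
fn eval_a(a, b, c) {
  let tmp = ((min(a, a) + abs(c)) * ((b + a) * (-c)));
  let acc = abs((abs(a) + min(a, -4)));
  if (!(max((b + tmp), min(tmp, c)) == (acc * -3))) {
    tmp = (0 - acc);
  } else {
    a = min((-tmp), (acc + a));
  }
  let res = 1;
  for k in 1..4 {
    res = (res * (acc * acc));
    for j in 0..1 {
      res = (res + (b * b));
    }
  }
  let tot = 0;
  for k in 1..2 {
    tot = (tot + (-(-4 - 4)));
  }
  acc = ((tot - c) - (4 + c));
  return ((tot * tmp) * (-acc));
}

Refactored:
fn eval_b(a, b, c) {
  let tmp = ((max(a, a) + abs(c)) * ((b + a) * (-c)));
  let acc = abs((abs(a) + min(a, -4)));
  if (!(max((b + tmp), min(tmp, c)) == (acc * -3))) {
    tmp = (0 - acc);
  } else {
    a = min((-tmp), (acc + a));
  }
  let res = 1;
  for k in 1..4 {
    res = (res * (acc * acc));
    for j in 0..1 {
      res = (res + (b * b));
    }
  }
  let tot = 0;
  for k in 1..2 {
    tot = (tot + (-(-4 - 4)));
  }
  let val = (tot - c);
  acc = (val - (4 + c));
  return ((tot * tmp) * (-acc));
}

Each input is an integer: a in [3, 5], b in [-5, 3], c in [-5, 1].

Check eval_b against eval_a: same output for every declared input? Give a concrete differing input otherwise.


The suspicious edit (`min(a, a)` became `max(a, a)`) never changes the result for any input inside the declared domain; all 189 inputs agree.
verdict: equivalent


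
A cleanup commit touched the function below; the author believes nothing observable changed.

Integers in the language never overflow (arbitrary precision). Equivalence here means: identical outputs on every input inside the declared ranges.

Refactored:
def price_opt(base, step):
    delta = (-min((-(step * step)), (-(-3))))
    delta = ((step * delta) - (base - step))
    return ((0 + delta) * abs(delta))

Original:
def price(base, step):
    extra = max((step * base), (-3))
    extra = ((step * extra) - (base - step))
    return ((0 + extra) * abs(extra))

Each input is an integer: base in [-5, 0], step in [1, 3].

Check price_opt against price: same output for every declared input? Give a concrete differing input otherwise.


Evaluate both at base=-5, step=1.
price: extra=-3, then extra=3, then returns 9
price_opt: delta=1, then delta=7, then returns 49
9 vs 49 — the two versions disagree here.
verdict: not equivalent; witness: base=-5, step=1


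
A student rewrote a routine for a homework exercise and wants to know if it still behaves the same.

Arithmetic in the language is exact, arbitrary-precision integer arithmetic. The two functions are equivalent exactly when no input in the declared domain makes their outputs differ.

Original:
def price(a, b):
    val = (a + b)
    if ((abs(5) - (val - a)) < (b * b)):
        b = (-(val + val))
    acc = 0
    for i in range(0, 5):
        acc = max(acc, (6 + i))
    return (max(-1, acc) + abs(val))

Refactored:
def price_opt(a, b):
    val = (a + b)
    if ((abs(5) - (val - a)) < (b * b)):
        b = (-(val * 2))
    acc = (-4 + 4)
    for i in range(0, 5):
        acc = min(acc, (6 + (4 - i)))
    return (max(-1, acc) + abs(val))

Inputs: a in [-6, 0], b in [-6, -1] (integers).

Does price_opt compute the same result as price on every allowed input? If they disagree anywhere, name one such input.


a=-6, b=-6 yields 22 from price but 12 from price_opt.
verdict: not equivalent; witness: a=-6, b=-6


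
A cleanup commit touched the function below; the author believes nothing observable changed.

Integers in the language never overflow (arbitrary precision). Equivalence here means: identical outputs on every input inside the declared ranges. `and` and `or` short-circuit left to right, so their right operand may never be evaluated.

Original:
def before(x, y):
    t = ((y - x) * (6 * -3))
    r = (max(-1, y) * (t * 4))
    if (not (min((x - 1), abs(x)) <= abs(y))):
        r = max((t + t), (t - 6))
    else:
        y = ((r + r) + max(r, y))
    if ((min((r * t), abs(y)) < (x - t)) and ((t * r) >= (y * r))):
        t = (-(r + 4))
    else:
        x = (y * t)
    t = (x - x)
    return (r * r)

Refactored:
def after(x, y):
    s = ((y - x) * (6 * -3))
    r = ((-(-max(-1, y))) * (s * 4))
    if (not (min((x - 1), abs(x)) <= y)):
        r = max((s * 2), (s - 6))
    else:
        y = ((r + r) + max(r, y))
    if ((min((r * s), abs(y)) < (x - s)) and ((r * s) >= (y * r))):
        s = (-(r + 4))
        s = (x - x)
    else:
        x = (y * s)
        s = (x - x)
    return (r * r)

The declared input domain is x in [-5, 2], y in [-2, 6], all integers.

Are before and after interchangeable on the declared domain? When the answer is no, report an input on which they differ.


Evaluate both at x=0, y=-2.
before: t = 36; r = -144; (not (min((x - 1), abs(x)) <= abs(y))) -> false; y = -290; ((min((r * t), abs(y)) < (x - t)) and ((t * r) >= (y * r))) -> false; x = -10440; t = 0; return 20736
after: s = 36; r = -144; (not (min((x - 1), abs(x)) <= y)) -> true; r = 72; ((min((r * s), abs(y)) < (x - s)) and ((r * s) >= (y * r))) -> false; x = -72; s = 0; return 5184
20736 against 5184: the behavior changed.
verdict: not equivalent; witness: x=0, y=-2
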